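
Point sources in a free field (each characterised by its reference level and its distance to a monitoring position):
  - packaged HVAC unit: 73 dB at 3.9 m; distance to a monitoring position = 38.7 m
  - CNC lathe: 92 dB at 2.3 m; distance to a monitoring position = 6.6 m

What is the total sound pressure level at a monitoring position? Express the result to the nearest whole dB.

83 dB

First find each source's level at the receiver (point-source: −20·log₁₀(r/r_ref)), then combine on an intensity basis.
packaged HVAC unit: 73 − 20·log₁₀(38.7/3.9) = 73 − 19.93 = 53.07 dB.
CNC lathe: 92 − 20·log₁₀(6.6/2.3) = 92 − 9.16 = 82.84 dB.
Σ 10^(L/10) = 1.927e+08 → L_total = 10·log₁₀(1.927e+08) = 82.85 dB.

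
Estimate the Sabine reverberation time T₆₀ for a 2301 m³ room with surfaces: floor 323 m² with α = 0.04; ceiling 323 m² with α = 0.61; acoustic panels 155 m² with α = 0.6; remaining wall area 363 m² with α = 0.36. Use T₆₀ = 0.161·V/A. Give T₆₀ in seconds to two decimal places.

0.85 s

Total absorption A = 323·0.04 + 323·0.61 + 155·0.6 + 363·0.36 = 433.63 m² sabins.
T₆₀ = 0.161 × 2301 / 433.63 = 0.854 s.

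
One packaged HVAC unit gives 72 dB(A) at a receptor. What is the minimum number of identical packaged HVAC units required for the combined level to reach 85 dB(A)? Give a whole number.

20

Need L₁ + 10·log₁₀ N ≥ 85, i.e. log₁₀ N ≥ 1.30.
N ≥ 10^(13.0/10) = 19.953, so N = 20.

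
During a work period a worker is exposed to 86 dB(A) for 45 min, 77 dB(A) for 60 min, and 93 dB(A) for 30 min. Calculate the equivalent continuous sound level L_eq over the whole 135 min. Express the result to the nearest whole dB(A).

88 dB(A)

Weight each interval's intensity by its duration and average over T = 135 min:
Σ tᵢ·10^(Lᵢ/10) = 45·10^(86/10) + 60·10^(77/10) + 30·10^(93/10) = 8.078e+10.
L_eq = 10·log₁₀(8.078e+10/135) = 87.77 dB(A).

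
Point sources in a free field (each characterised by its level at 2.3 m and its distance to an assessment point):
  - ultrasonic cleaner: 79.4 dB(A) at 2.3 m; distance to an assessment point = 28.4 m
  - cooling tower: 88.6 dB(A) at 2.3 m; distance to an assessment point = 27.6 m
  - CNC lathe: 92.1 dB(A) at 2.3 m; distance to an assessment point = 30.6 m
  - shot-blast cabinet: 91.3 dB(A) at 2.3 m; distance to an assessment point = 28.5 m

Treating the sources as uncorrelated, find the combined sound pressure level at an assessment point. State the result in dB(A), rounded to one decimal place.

Apply inverse-square spreading to bring every level to the receiver, then sum 10^(L/10).
ultrasonic cleaner: 79.4 − 20·log₁₀(28.4/2.3) = 79.4 − 21.83 = 57.57 dB(A).
cooling tower: 88.6 − 20·log₁₀(27.6/2.3) = 88.6 − 21.58 = 67.02 dB(A).
CNC lathe: 92.1 − 20·log₁₀(30.6/2.3) = 92.1 − 22.48 = 69.62 dB(A).
shot-blast cabinet: 91.3 − 20·log₁₀(28.5/2.3) = 91.3 − 21.86 = 69.44 dB(A).
Σ 10^(L/10) = 2.355e+07 → L_total = 10·log₁₀(2.355e+07) = 73.72 dB(A).

73.7 dB(A)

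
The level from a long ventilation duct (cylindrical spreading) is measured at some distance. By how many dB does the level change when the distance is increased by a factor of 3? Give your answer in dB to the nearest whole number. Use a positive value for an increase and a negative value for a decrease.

A line source loses 3 dB per doubling of distance; generally ΔL = −10·log₁₀(r₂/r₁).
ΔL = −10·log₁₀(3) = -4.77 dB.

-5 dB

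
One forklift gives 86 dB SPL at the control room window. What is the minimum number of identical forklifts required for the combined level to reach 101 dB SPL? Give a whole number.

32

Need L₁ + 10·log₁₀ N ≥ 101, i.e. log₁₀ N ≥ 1.50.
N ≥ 10^(15.0/10) = 31.623, so N = 32.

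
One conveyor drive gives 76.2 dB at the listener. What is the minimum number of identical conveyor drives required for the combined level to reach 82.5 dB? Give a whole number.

N identical sources give L₁ + 10·log₁₀ N, so require 10·log₁₀ N ≥ 82.5 − 76.2 = 6.3 dB.
N ≥ 10^(6.3/10) = 4.266, so N = 5.

5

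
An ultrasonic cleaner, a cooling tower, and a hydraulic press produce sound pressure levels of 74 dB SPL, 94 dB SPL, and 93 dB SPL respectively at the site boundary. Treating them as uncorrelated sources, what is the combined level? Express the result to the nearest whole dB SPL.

Incoherent sources combine by intensity addition: L_total = 10·log₁₀(Σ 10^(L_i/10)).
Σ 10^(L/10) = 10^(74/10) + 10^(94/10) + 10^(93/10) = 4.532e+09.
L_total = 10·log₁₀(4.532e+09) = 96.56 dB SPL.

97 dB SPL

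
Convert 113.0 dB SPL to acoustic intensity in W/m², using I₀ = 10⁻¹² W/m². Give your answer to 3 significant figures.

I = I₀·10^(L/10) = 10⁻¹² × 10^(113.0/10) = 10^(-0.700).

0.200 W/m²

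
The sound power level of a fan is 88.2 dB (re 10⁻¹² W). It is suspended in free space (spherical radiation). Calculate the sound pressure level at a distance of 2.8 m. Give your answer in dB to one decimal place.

68.3 dB

The power spreads over a sphere of area 4π·r², so L_p = L_w − 10·log₁₀(4π·r²).
4π·r² = 98.52 m², 10·log₁₀ of that is 19.935 dB.
L_p = 88.2 − 19.935 = 68.26 dB.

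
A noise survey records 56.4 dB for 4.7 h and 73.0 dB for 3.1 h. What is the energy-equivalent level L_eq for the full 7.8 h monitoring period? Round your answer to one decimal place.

69.1 dB

L_eq = 10·log₁₀[(1/T)·Σ tᵢ·10^(Lᵢ/10)] with T = 7.8 h.
Σ tᵢ·10^(Lᵢ/10) = 4.7·10^(56.4/10) + 3.1·10^(73.0/10) = 6.390e+07.
L_eq = 10·log₁₀(6.390e+07/7.8) = 69.13 dB.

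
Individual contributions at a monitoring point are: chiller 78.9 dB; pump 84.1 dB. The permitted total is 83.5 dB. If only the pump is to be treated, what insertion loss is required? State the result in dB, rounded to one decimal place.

2.4 dB

The untreated sources together contribute 10^(78.9/10) = 7.762e+07, i.e. 78.90 dB.
To meet 83.5 dB overall, the treated pump may contribute at most 10^(83.5/10) − 7.762e+07 = 1.462e+08, i.e. 81.65 dB.
Required insertion loss = 84.1 − 81.65 = 2.45 dB.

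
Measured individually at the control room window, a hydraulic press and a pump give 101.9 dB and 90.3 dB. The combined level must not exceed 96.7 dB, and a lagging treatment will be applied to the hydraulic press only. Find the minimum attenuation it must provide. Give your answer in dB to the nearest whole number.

6 dB

Fixed contribution from the other source: Σ 10^(L/10) = 10^(90.3/10) = 1.072e+09 (90.30 dB).
To meet 96.7 dB overall, the treated hydraulic press may contribute at most 10^(96.7/10) − 1.072e+09 = 3.606e+09, i.e. 95.57 dB.
Required insertion loss = 101.9 − 95.57 = 6.33 dB.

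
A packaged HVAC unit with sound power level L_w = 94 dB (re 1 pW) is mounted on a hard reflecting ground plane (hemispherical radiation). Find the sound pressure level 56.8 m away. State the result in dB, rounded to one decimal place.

L_p = L_w − 10·log₁₀(2π·r²) with r = 56.8 m.
2π·r² = 2.027e+04 m², 10·log₁₀ of that is 43.069 dB.
L_p = 94 − 43.069 = 50.93 dB.

50.9 dB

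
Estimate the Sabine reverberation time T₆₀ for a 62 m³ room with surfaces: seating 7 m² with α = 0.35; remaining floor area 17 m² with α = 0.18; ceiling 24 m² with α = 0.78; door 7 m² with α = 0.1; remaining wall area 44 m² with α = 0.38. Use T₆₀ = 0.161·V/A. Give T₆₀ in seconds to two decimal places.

0.24 s

Summing Sᵢαᵢ: 7·0.35 + 17·0.18 + 24·0.78 + 7·0.1 + 44·0.38 = 41.65 m².
T₆₀ = 0.161 × 62 / 41.65 = 0.240 s.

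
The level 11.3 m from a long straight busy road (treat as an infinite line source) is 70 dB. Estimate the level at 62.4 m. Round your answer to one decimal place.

62.6 dB

Cylindrical spreading from a line source gives a 10·log₁₀(r₂/r₁) drop.
L₂ = 70 − 10·log₁₀(62.4/11.3) = 70 − 7.421 = 62.58 dB.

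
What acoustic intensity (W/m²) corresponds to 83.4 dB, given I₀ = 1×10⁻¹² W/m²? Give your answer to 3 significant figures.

I/I₀ = 10^(83.4/10) = 2.188e+08, so I = 2.188e+08 × 10⁻¹² W/m².

0.000219 W/m²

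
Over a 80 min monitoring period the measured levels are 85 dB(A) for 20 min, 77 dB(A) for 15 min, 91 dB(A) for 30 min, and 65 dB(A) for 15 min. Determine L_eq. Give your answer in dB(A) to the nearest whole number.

L_eq = 10·log₁₀[(1/T)·Σ tᵢ·10^(Lᵢ/10)] with T = 80 min.
Σ tᵢ·10^(Lᵢ/10) = 20·10^(85/10) + 15·10^(77/10) + 30·10^(91/10) + 15·10^(65/10) = 4.489e+10.
L_eq = 10·log₁₀(4.489e+10/80) = 87.49 dB(A).

87 dB(A)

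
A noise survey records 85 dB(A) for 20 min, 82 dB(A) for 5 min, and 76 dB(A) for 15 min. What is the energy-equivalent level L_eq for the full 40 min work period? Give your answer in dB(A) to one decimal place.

L_eq = 10·log₁₀[(1/T)·Σ tᵢ·10^(Lᵢ/10)] with T = 40 min.
Σ tᵢ·10^(Lᵢ/10) = 20·10^(85/10) + 5·10^(82/10) + 15·10^(76/10) = 7.714e+09.
L_eq = 10·log₁₀(7.714e+09/40) = 82.85 dB(A).

82.9 dB(A)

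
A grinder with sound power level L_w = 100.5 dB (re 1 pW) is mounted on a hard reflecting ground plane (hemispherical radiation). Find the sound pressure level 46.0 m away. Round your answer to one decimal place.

L_p = L_w − 10·log₁₀(2π·r²) with r = 46.0 m.
2π·r² = 1.33e+04 m², 10·log₁₀ of that is 41.237 dB.
L_p = 100.5 − 41.237 = 59.26 dB.

59.3 dB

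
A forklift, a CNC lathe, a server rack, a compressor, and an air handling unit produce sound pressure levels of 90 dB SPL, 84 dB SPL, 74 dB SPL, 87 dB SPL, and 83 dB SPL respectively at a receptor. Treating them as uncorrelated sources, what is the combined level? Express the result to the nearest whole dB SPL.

For uncorrelated sources the intensities add, so convert each level to linear form, sum, and take 10·log₁₀ of the total.
Σ 10^(L/10) = 10^(90/10) + 10^(84/10) + 10^(74/10) + 10^(87/10) + 10^(83/10) = 1.977e+09.
L_total = 10·log₁₀(1.977e+09) = 92.96 dB SPL.

93 dB SPL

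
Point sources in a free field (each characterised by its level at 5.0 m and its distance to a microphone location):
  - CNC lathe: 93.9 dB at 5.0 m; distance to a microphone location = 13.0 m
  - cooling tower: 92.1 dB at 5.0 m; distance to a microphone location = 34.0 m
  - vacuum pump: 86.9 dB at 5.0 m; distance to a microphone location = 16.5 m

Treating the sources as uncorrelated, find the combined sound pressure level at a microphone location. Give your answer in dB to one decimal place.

Propagate each source to the receiver with L = L_ref − 20·log₁₀(r/r_ref), then add intensities.
CNC lathe: 93.9 − 20·log₁₀(13.0/5.0) = 93.9 − 8.30 = 85.60 dB.
cooling tower: 92.1 − 20·log₁₀(34.0/5.0) = 92.1 − 16.65 = 75.45 dB.
vacuum pump: 86.9 − 20·log₁₀(16.5/5.0) = 86.9 − 10.37 = 76.53 dB.
Σ 10^(L/10) = 4.432e+08 → L_total = 10·log₁₀(4.432e+08) = 86.47 dB.

86.5 dB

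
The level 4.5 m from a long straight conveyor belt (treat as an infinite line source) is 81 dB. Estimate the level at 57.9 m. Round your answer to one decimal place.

For a line source, L₂ = L₁ − 10·log₁₀(r₂/r₁).
L₂ = 81 − 10·log₁₀(57.9/4.5) = 81 − 11.095 = 69.91 dB.

69.9 dB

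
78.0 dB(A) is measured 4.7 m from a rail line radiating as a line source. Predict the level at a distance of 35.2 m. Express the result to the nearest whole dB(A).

Cylindrical spreading from a line source gives a 10·log₁₀(r₂/r₁) drop.
L₂ = 78.0 − 10·log₁₀(35.2/4.7) = 78.0 − 8.744 = 69.26 dB(A).

69 dB(A)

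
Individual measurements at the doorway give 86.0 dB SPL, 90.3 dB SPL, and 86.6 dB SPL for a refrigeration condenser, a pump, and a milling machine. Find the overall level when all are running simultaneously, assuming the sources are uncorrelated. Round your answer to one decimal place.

92.8 dB SPL

For uncorrelated sources the intensities add, so convert each level to linear form, sum, and take 10·log₁₀ of the total.
Σ 10^(L/10) = 10^(86.0/10) + 10^(90.3/10) + 10^(86.6/10) = 1.927e+09.
L_total = 10·log₁₀(1.927e+09) = 92.85 dB SPL.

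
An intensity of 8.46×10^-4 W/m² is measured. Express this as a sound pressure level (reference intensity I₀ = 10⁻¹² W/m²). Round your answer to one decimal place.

I/I₀ = 8.46×10^-4/10⁻¹² = 8.46×10^8, and L = 10·log₁₀(I/I₀).
L = 10·(0.9274 + 8) = 89.27 dB.

89.3 dB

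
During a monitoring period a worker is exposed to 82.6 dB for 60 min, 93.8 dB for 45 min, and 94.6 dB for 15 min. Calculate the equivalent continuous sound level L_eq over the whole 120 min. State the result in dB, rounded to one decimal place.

91.3 dB

L_eq = 10·log₁₀[(1/T)·Σ tᵢ·10^(Lᵢ/10)] with T = 120 min.
Σ tᵢ·10^(Lᵢ/10) = 60·10^(82.6/10) + 45·10^(93.8/10) + 15·10^(94.6/10) = 1.621e+11.
L_eq = 10·log₁₀(1.621e+11/120) = 91.31 dB.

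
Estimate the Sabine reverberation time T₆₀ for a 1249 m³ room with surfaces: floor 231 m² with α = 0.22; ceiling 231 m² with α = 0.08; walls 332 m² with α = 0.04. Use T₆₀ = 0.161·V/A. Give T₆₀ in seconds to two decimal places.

2.44 s

A = Σ Sᵢαᵢ = 231·0.22 + 231·0.08 + 332·0.04 = 82.58 m².
T₆₀ = 0.161 × 1249 / 82.58 = 2.435 s.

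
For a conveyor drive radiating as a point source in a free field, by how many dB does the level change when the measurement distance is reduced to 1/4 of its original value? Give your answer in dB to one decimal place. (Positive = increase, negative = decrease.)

+12.0 dB

Point-source spreading: ΔL = −20·log₁₀(r₂/r₁).
ΔL = −20·log₁₀(0.25) = +12.04 dB.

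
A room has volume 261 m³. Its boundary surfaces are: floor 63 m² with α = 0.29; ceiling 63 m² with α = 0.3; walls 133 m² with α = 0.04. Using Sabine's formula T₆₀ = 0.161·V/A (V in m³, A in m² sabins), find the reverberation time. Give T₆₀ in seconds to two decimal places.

A = Σ Sᵢαᵢ = 63·0.29 + 63·0.3 + 133·0.04 = 42.49 m².
T₆₀ = 0.161 × 261 / 42.49 = 0.989 s.

0.99 s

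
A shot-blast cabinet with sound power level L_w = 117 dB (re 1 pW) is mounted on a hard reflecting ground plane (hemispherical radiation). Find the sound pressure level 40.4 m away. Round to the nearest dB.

77 dB

The power spreads over a hemisphere of area 2π·r², so L_p = L_w − 10·log₁₀(2π·r²).
2π·r² = 1.026e+04 m², 10·log₁₀ of that is 40.109 dB.
L_p = 117 − 40.109 = 76.89 dB.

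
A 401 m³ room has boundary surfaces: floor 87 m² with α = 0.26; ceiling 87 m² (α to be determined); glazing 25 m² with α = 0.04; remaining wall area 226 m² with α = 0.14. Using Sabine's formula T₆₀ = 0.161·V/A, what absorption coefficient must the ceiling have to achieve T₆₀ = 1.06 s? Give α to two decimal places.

Required total absorption A = 0.161·401/1.06 = 60.91 m².
Absorption from the other surfaces = 87·0.26 + 25·0.04 + 226·0.14 = 55.26 m², so the ceiling must supply 5.65 m² over 87 m².
α = 5.65/87 = 0.065.

0.06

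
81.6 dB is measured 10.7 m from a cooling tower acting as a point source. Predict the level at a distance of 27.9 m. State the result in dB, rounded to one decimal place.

Point-source attenuation: ΔL = 20·log₁₀(r₂/r₁) = 20·log₁₀(27.9/10.7) = 8.324 dB.
L₂ = 81.6 − 20·log₁₀(27.9/10.7) = 81.6 − 8.324 = 73.28 dB.

73.3 dB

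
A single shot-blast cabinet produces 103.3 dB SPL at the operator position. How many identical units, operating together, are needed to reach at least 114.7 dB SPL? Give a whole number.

14

The shortfall is 114.7 − 103.3 = 11.4 dB, and N units add 10·log₁₀ N, so need 10·log₁₀ N ≥ 11.4.
N ≥ 10^(11.4/10) = 13.804, so N = 14.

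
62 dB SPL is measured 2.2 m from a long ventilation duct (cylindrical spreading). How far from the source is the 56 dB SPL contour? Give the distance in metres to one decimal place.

8.8 m

The 6.0 dB drop corresponds to a distance ratio of 10^(6.0/10) for a line source.
r₂ = 2.2·10^((62−56)/10) = 2.2·10^(6.0/10) = 8.76 m.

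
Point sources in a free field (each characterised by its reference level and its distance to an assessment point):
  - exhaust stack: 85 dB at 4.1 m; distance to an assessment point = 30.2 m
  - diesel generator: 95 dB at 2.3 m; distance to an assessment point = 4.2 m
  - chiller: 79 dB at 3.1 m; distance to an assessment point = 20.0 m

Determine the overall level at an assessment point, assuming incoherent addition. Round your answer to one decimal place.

89.8 dB

First find each source's level at the receiver (point-source: −20·log₁₀(r/r_ref)), then combine on an intensity basis.
exhaust stack: 85 − 20·log₁₀(30.2/4.1) = 85 − 17.34 = 67.66 dB.
diesel generator: 95 − 20·log₁₀(4.2/2.3) = 95 − 5.23 = 89.77 dB.
chiller: 79 − 20·log₁₀(20.0/3.1) = 79 − 16.19 = 62.81 dB.
Σ 10^(L/10) = 9.561e+08 → L_total = 10·log₁₀(9.561e+08) = 89.80 dB.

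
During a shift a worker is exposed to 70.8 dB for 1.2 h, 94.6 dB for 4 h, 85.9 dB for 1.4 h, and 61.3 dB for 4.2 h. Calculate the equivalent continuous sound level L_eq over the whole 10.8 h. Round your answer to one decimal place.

The energy average is taken in the linear domain: L_eq = 10·log₁₀[(Σ tᵢ·10^(Lᵢ/10))/T], T = 10.8 h.
Σ tᵢ·10^(Lᵢ/10) = 1.2·10^(70.8/10) + 4·10^(94.6/10) + 1.4·10^(85.9/10) + 4.2·10^(61.3/10) = 1.210e+10.
L_eq = 10·log₁₀(1.210e+10/10.8) = 90.49 dB.

90.5 dB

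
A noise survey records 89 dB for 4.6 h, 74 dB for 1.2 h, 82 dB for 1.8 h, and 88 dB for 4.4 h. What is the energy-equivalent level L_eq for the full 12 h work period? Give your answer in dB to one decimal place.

87.5 dB

Weight each interval's intensity by its duration and average over T = 12 h:
Σ tᵢ·10^(Lᵢ/10) = 4.6·10^(89/10) + 1.2·10^(74/10) + 1.8·10^(82/10) + 4.4·10^(88/10) = 6.746e+09.
L_eq = 10·log₁₀(6.746e+09/12) = 87.50 dB.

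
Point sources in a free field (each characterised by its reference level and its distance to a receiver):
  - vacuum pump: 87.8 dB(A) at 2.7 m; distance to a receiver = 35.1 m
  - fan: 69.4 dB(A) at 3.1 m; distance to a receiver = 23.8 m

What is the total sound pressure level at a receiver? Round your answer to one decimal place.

65.7 dB(A)

First find each source's level at the receiver (point-source: −20·log₁₀(r/r_ref)), then combine on an intensity basis.
vacuum pump: 87.8 − 20·log₁₀(35.1/2.7) = 87.8 − 22.28 = 65.52 dB(A).
fan: 69.4 − 20·log₁₀(23.8/3.1) = 69.4 − 17.70 = 51.70 dB(A).
Σ 10^(L/10) = 3.713e+06 → L_total = 10·log₁₀(3.713e+06) = 65.70 dB(A).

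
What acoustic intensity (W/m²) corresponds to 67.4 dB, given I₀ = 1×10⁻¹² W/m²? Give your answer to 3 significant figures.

5.50e-06 W/m²

I = I₀·10^(L/10) = 10⁻¹² × 10^(67.4/10) = 10^(-5.260).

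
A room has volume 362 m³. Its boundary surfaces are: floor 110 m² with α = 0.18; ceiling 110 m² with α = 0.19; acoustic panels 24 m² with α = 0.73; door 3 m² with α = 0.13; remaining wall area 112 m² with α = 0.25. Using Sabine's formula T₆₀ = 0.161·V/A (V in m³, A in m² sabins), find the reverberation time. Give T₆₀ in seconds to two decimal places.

0.67 s

Summing Sᵢαᵢ: 110·0.18 + 110·0.19 + 24·0.73 + 3·0.13 + 112·0.25 = 86.61 m².
T₆₀ = 0.161 × 362 / 86.61 = 0.673 s.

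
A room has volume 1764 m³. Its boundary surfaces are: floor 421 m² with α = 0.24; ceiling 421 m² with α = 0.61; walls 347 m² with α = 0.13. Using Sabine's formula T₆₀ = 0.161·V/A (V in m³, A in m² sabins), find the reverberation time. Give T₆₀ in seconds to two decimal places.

Summing Sᵢαᵢ: 421·0.24 + 421·0.61 + 347·0.13 = 402.96 m².
T₆₀ = 0.161 × 1764 / 402.96 = 0.705 s.

0.70 s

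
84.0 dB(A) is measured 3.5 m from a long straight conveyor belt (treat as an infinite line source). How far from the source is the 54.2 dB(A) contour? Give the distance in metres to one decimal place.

For a line source L₁ − L₂ = 10·log₁₀(r₂/r₁), so r₂ = r₁·10^((L₁−L₂)/10).
r₂ = 3.5·10^((84.0−54.2)/10) = 3.5·10^(29.8/10) = 3342.47 m.

3342.5 m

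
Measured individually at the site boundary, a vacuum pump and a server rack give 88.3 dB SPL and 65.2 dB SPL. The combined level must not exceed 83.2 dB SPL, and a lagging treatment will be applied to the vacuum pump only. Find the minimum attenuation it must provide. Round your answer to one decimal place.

Fixed contribution from the other source: Σ 10^(L/10) = 10^(65.2/10) = 3.311e+06 (65.20 dB SPL).
To meet 83.2 dB SPL overall, the treated vacuum pump may contribute at most 10^(83.2/10) − 3.311e+06 = 2.056e+08, i.e. 83.13 dB SPL.
So the vacuum pump must be reduced from 88.3 to 83.13 dB SPL: IL = 5.17 dB.

5.2 dB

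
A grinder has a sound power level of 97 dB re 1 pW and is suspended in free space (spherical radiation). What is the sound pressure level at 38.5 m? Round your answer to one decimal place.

Free-field spherical radiation: L_p = L_w − 10·log₁₀(4π·r²), r = 38.5 m.
4π·r² = 1.863e+04 m², 10·log₁₀ of that is 42.701 dB.
L_p = 97 − 42.701 = 54.30 dB.

54.3 dB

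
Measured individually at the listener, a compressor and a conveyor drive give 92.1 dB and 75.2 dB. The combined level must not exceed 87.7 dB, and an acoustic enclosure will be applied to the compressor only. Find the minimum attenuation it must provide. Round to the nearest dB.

The untreated sources together contribute 10^(75.2/10) = 3.311e+07, i.e. 75.20 dB.
To meet 87.7 dB overall, the treated compressor may contribute at most 10^(87.7/10) − 3.311e+07 = 5.557e+08, i.e. 87.45 dB.
Required insertion loss = 92.1 − 87.45 = 4.65 dB.

5 dB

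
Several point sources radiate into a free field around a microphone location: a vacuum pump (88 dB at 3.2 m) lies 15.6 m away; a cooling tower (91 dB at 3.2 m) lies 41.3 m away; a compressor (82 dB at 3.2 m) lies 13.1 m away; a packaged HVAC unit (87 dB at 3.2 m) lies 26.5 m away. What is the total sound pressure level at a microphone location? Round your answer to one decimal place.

77.1 dB

Propagate each source to the receiver with L = L_ref − 20·log₁₀(r/r_ref), then add intensities.
vacuum pump: 88 − 20·log₁₀(15.6/3.2) = 88 − 13.76 = 74.24 dB.
cooling tower: 91 − 20·log₁₀(41.3/3.2) = 91 − 22.22 = 68.78 dB.
compressor: 82 − 20·log₁₀(13.1/3.2) = 82 − 12.24 = 69.76 dB.
packaged HVAC unit: 87 − 20·log₁₀(26.5/3.2) = 87 − 18.36 = 68.64 dB.
Σ 10^(L/10) = 5.087e+07 → L_total = 10·log₁₀(5.087e+07) = 77.06 dB.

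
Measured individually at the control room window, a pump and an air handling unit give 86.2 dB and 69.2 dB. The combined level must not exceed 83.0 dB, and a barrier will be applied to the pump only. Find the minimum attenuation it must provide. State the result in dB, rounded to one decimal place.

3.4 dB

The untreated sources together contribute 10^(69.2/10) = 8.318e+06, i.e. 69.20 dB.
The limit corresponds to 10^(83.0/10) = 1.995e+08; subtracting the fixed part leaves 1.912e+08 for the pump, i.e. 82.82 dB.
Required insertion loss = 86.2 − 82.82 = 3.38 dB.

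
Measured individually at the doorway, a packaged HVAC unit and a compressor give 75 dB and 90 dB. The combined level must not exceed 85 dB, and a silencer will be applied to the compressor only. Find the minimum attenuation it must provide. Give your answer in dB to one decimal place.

5.5 dB

Everything except the compressor sums to 10^(75/10) = 3.162e+07 in linear terms, 75.00 dB.
The limit corresponds to 10^(85/10) = 3.162e+08; subtracting the fixed part leaves 2.846e+08 for the compressor, i.e. 84.54 dB.
Required insertion loss = 90 − 84.54 = 5.46 dB.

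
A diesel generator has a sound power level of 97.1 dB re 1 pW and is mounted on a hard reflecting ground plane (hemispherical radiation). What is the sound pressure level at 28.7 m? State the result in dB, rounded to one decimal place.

60.0 dB

L_p = L_w − 10·log₁₀(2π·r²) with r = 28.7 m.
2π·r² = 5175 m², 10·log₁₀ of that is 37.139 dB.
L_p = 97.1 − 37.139 = 59.96 dB.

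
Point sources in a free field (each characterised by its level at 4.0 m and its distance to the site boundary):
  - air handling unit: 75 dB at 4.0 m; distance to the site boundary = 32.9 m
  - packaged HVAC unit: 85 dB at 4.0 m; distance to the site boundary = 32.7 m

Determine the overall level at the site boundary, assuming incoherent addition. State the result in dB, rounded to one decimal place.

Propagate each source to the receiver with L = L_ref − 20·log₁₀(r/r_ref), then add intensities.
air handling unit: 75 − 20·log₁₀(32.9/4.0) = 75 − 18.30 = 56.70 dB.
packaged HVAC unit: 85 − 20·log₁₀(32.7/4.0) = 85 − 18.25 = 66.75 dB.
Σ 10^(L/10) = 5.199e+06 → L_total = 10·log₁₀(5.199e+06) = 67.16 dB.

67.2 dB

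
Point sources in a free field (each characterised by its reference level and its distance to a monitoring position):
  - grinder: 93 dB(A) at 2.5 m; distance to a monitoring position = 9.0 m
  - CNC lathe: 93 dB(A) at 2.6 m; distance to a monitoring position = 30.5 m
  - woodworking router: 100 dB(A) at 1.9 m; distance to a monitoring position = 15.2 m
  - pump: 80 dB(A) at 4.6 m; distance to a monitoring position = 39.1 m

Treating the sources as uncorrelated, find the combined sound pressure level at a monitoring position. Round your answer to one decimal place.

85.1 dB(A)

Apply inverse-square spreading to bring every level to the receiver, then sum 10^(L/10).
grinder: 93 − 20·log₁₀(9.0/2.5) = 93 − 11.13 = 81.87 dB(A).
CNC lathe: 93 − 20·log₁₀(30.5/2.6) = 93 − 21.39 = 71.61 dB(A).
woodworking router: 100 − 20·log₁₀(15.2/1.9) = 100 − 18.06 = 81.94 dB(A).
pump: 80 − 20·log₁₀(39.1/4.6) = 80 − 18.59 = 61.41 dB(A).
Σ 10^(L/10) = 3.261e+08 → L_total = 10·log₁₀(3.261e+08) = 85.13 dB(A).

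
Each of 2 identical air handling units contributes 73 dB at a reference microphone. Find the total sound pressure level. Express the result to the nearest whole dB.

With 2 equal, uncorrelated contributions the intensity is 2× that of one unit, giving a rise of 10·log₁₀ 2.
L_total = 73 + 10·log₁₀(2) = 73 + 3.010 = 76.01 dB.

76 dB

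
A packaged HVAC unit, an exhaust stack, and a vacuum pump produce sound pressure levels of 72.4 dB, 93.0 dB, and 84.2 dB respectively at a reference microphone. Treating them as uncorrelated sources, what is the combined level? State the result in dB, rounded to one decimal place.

93.6 dB

For uncorrelated sources the intensities add, so convert each level to linear form, sum, and take 10·log₁₀ of the total.
Σ 10^(L/10) = 10^(72.4/10) + 10^(93.0/10) + 10^(84.2/10) = 2.276e+09.
L_total = 10·log₁₀(2.276e+09) = 93.57 dB.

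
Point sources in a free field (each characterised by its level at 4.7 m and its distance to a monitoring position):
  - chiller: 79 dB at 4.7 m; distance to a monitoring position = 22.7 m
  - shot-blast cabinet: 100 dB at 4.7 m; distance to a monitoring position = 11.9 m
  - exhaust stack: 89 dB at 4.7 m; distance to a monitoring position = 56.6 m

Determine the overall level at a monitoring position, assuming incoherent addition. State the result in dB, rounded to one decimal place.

Apply inverse-square spreading to bring every level to the receiver, then sum 10^(L/10).
chiller: 79 − 20·log₁₀(22.7/4.7) = 79 − 13.68 = 65.32 dB.
shot-blast cabinet: 100 − 20·log₁₀(11.9/4.7) = 100 − 8.07 = 91.93 dB.
exhaust stack: 89 − 20·log₁₀(56.6/4.7) = 89 − 21.61 = 67.39 dB.
Σ 10^(L/10) = 1.569e+09 → L_total = 10·log₁₀(1.569e+09) = 91.96 dB.

92.0 dB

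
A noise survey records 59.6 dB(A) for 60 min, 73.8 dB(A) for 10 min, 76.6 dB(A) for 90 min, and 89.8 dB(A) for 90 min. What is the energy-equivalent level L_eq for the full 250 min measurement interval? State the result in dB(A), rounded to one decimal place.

The energy average is taken in the linear domain: L_eq = 10·log₁₀[(Σ tᵢ·10^(Lᵢ/10))/T], T = 250 min.
Σ tᵢ·10^(Lᵢ/10) = 60·10^(59.6/10) + 10·10^(73.8/10) + 90·10^(76.6/10) + 90·10^(89.8/10) = 9.036e+10.
L_eq = 10·log₁₀(9.036e+10/250) = 85.58 dB(A).

85.6 dB(A)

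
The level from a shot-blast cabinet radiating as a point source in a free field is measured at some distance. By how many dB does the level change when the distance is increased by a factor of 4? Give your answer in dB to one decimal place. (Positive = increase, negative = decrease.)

-12.0 dB

A point source loses 6 dB per doubling of distance; generally ΔL = −20·log₁₀(r₂/r₁).
ΔL = −20·log₁₀(4) = -12.04 dB.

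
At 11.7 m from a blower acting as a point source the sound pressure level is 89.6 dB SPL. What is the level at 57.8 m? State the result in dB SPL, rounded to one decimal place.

75.7 dB SPL

Point-source attenuation: ΔL = 20·log₁₀(r₂/r₁) = 20·log₁₀(57.8/11.7) = 13.875 dB.
L₂ = 89.6 − 20·log₁₀(57.8/11.7) = 89.6 − 13.875 = 75.73 dB SPL.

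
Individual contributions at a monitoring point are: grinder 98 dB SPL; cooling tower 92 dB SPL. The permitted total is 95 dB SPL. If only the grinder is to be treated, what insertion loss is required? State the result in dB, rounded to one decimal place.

6.0 dB

Everything except the grinder sums to 10^(92/10) = 1.585e+09 in linear terms, 92.00 dB SPL.
To meet 95 dB SPL overall, the treated grinder may contribute at most 10^(95/10) − 1.585e+09 = 1.577e+09, i.e. 91.98 dB SPL.
So the grinder must be reduced from 98 to 91.98 dB SPL: IL = 6.02 dB.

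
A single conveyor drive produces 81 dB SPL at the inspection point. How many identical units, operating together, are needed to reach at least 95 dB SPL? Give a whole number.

Need L₁ + 10·log₁₀ N ≥ 95, i.e. log₁₀ N ≥ 1.40.
N ≥ 10^(14.0/10) = 25.119, so N = 26.

26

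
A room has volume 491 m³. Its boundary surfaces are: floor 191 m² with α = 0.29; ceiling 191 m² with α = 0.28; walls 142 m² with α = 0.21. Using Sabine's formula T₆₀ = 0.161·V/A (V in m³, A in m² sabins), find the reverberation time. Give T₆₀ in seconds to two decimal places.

Total absorption A = 191·0.29 + 191·0.28 + 142·0.21 = 138.69 m² sabins.
T₆₀ = 0.161 × 491 / 138.69 = 0.570 s.

0.57 s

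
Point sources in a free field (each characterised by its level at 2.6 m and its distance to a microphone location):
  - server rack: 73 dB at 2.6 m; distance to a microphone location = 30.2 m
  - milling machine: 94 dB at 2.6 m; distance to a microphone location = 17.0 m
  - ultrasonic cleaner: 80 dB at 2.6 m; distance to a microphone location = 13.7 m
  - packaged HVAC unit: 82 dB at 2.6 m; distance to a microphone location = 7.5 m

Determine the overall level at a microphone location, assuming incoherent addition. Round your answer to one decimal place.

First find each source's level at the receiver (point-source: −20·log₁₀(r/r_ref)), then combine on an intensity basis.
server rack: 73 − 20·log₁₀(30.2/2.6) = 73 − 21.30 = 51.70 dB.
milling machine: 94 − 20·log₁₀(17.0/2.6) = 94 − 16.31 = 77.69 dB.
ultrasonic cleaner: 80 − 20·log₁₀(13.7/2.6) = 80 − 14.43 = 65.57 dB.
packaged HVAC unit: 82 − 20·log₁₀(7.5/2.6) = 82 − 9.20 = 72.80 dB.
Σ 10^(L/10) = 8.155e+07 → L_total = 10·log₁₀(8.155e+07) = 79.11 dB.

79.1 dB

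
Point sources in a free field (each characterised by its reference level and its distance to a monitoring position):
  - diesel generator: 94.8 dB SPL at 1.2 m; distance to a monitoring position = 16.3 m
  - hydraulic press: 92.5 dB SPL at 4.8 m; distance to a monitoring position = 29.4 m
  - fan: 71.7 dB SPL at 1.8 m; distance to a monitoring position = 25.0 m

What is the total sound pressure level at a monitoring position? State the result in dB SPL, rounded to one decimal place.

78.1 dB SPL

Apply inverse-square spreading to bring every level to the receiver, then sum 10^(L/10).
diesel generator: 94.8 − 20·log₁₀(16.3/1.2) = 94.8 − 22.66 = 72.14 dB SPL.
hydraulic press: 92.5 − 20·log₁₀(29.4/4.8) = 92.5 − 15.74 = 76.76 dB SPL.
fan: 71.7 − 20·log₁₀(25.0/1.8) = 71.7 − 22.85 = 48.85 dB SPL.
Σ 10^(L/10) = 6.385e+07 → L_total = 10·log₁₀(6.385e+07) = 78.05 dB SPL.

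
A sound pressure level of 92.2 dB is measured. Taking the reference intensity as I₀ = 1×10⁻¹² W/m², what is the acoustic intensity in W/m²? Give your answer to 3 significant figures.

0.00166 W/m²

I/I₀ = 10^(92.2/10) = 1.66e+09, so I = 1.66e+09 × 10⁻¹² W/m².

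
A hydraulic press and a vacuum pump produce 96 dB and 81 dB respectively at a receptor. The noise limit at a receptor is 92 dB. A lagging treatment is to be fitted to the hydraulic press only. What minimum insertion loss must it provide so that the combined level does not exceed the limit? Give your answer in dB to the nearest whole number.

Everything except the hydraulic press sums to 10^(81/10) = 1.259e+08 in linear terms, 81.00 dB.
The limit corresponds to 10^(92/10) = 1.585e+09; subtracting the fixed part leaves 1.459e+09 for the hydraulic press, i.e. 91.64 dB.
So the hydraulic press must be reduced from 96 to 91.64 dB: IL = 4.36 dB.

4 dB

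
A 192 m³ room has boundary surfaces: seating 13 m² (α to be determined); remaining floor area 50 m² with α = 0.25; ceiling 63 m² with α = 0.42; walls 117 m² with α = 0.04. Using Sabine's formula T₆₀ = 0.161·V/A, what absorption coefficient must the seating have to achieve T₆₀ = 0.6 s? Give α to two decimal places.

A = 0.161·V/T₆₀ = 0.161·192/0.6 = 51.52 m² sabins.
Absorption from the other surfaces = 50·0.25 + 63·0.42 + 117·0.04 = 43.64 m², so the seating must supply 7.88 m² over 13 m².
α = 7.88/13 = 0.606.

0.61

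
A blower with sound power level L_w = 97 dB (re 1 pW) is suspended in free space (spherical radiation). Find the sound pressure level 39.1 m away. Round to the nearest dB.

L_p = L_w − 10·log₁₀(4π·r²) with r = 39.1 m.
4π·r² = 1.921e+04 m², 10·log₁₀ of that is 42.836 dB.
L_p = 97 − 42.836 = 54.16 dB.

54 dB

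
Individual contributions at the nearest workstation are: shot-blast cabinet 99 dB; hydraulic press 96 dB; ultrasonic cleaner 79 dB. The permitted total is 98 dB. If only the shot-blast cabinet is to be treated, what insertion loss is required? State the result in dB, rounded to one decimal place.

The untreated sources together contribute 10^(96/10) + 10^(79/10) = 4.061e+09, i.e. 96.09 dB.
To meet 98 dB overall, the treated shot-blast cabinet may contribute at most 10^(98/10) − 4.061e+09 = 2.249e+09, i.e. 93.52 dB.
So the shot-blast cabinet must be reduced from 99 to 93.52 dB: IL = 5.48 dB.

5.5 dB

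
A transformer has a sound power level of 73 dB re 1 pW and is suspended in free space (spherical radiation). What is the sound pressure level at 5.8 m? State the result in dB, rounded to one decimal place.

Free-field spherical radiation: L_p = L_w − 10·log₁₀(4π·r²), r = 5.8 m.
4π·r² = 422.7 m², 10·log₁₀ of that is 26.261 dB.
L_p = 73 − 26.261 = 46.74 dB.

46.7 dB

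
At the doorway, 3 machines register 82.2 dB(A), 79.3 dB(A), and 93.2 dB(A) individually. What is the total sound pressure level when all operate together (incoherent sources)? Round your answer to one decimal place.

93.7 dB(A)

Incoherent sources combine by intensity addition: L_total = 10·log₁₀(Σ 10^(L_i/10)).
Σ 10^(L/10) = 10^(82.2/10) + 10^(79.3/10) + 10^(93.2/10) = 2.340e+09.
L_total = 10·log₁₀(2.340e+09) = 93.69 dB(A).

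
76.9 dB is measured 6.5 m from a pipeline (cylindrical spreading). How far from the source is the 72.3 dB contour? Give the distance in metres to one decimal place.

18.7 m

For a line source L₁ − L₂ = 10·log₁₀(r₂/r₁), so r₂ = r₁·10^((L₁−L₂)/10).
r₂ = 6.5·10^((76.9−72.3)/10) = 6.5·10^(4.6/10) = 18.75 m.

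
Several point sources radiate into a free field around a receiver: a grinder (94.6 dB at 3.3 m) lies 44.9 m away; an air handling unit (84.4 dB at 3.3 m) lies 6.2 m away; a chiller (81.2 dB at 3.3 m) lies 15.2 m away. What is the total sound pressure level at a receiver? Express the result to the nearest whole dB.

Propagate each source to the receiver with L = L_ref − 20·log₁₀(r/r_ref), then add intensities.
grinder: 94.6 − 20·log₁₀(44.9/3.3) = 94.6 − 22.67 = 71.93 dB.
air handling unit: 84.4 − 20·log₁₀(6.2/3.3) = 84.4 − 5.48 = 78.92 dB.
chiller: 81.2 − 20·log₁₀(15.2/3.3) = 81.2 − 13.27 = 67.93 dB.
Σ 10^(L/10) = 9.982e+07 → L_total = 10·log₁₀(9.982e+07) = 79.99 dB.

80 dB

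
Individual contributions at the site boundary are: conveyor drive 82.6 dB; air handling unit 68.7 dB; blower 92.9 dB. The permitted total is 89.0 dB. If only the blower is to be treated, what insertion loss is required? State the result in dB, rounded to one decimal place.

The untreated sources together contribute 10^(82.6/10) + 10^(68.7/10) = 1.894e+08, i.e. 82.77 dB.
The limit corresponds to 10^(89.0/10) = 7.943e+08; subtracting the fixed part leaves 6.049e+08 for the blower, i.e. 87.82 dB.
So the blower must be reduced from 92.9 to 87.82 dB: IL = 5.08 dB.

5.1 dB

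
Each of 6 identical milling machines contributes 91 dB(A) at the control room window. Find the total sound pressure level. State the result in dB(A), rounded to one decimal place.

With 6 equal, uncorrelated contributions the intensity is 6× that of one unit, giving a rise of 10·log₁₀ 6.
L_total = 91 + 10·log₁₀(6) = 91 + 7.782 = 98.78 dB(A).

98.8 dB(A)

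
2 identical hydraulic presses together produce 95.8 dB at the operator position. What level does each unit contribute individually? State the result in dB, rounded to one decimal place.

2 equal contributions raise the level by 10·log₁₀ 2 = 3.010 dB, so each unit alone gives 95.8 − 3.010.

92.8 dB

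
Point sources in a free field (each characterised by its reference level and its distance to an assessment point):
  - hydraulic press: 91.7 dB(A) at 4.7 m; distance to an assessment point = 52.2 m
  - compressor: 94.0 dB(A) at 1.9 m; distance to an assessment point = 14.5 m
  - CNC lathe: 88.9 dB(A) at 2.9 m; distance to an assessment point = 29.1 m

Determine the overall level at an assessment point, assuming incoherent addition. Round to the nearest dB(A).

First find each source's level at the receiver (point-source: −20·log₁₀(r/r_ref)), then combine on an intensity basis.
hydraulic press: 91.7 − 20·log₁₀(52.2/4.7) = 91.7 − 20.91 = 70.79 dB(A).
compressor: 94.0 − 20·log₁₀(14.5/1.9) = 94.0 − 17.65 = 76.35 dB(A).
CNC lathe: 88.9 − 20·log₁₀(29.1/2.9) = 88.9 − 20.03 = 68.87 dB(A).
Σ 10^(L/10) = 6.283e+07 → L_total = 10·log₁₀(6.283e+07) = 77.98 dB(A).

78 dB(A)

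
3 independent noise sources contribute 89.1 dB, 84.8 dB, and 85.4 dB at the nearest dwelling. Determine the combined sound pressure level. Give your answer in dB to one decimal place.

Incoherent sources combine by intensity addition: L_total = 10·log₁₀(Σ 10^(L_i/10)).
Σ 10^(L/10) = 10^(89.1/10) + 10^(84.8/10) + 10^(85.4/10) = 1.462e+09.
L_total = 10·log₁₀(1.462e+09) = 91.65 dB.

91.6 dB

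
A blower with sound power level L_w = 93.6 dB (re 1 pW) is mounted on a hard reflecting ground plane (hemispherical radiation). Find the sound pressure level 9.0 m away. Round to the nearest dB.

L_p = L_w − 10·log₁₀(2π·r²) with r = 9.0 m.
2π·r² = 508.9 m², 10·log₁₀ of that is 27.067 dB.
L_p = 93.6 − 27.067 = 66.53 dB.

67 dB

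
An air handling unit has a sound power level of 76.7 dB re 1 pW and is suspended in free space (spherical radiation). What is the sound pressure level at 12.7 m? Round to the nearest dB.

44 dB

Free-field spherical radiation: L_p = L_w − 10·log₁₀(4π·r²), r = 12.7 m.
4π·r² = 2027 m², 10·log₁₀ of that is 33.068 dB.
L_p = 76.7 − 33.068 = 43.63 dB.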